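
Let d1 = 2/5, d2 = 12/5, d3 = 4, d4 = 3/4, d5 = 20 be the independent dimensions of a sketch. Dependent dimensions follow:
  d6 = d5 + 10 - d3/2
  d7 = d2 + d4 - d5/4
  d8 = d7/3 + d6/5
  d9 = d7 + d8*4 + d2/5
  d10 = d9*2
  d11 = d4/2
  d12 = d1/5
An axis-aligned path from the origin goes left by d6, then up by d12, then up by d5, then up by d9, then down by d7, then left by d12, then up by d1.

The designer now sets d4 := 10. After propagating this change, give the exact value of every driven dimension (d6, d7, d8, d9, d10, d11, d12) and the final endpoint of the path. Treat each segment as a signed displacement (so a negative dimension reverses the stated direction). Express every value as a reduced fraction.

d6 = 28
d7 = 37/5
d8 = 121/15
d9 = 3011/75
d10 = 6022/75
d11 = 5
d12 = 2/25
endpoint = (-702/25, 3992/75)

Apply edit: d4 := 10
  d6 = d5 + 10 - d3/2 = 28
  d7 = d2 + d4 - d5/4 = 37/5
  d8 = d7/3 + d6/5 = 121/15
  d9 = d7 + d8*4 + d2/5 = 3011/75
  d10 = d9*2 = 6022/75
  d11 = d4/2 = 5
  d12 = d1/5 = 2/25
Walk from origin (0, 0):
  seg 1: left by d6 = 28 → (-28, 0)
  seg 2: up by d12 = 2/25 → (-28, 2/25)
  seg 3: up by d5 = 20 → (-28, 502/25)
  seg 4: up by d9 = 3011/75 → (-28, 4517/75)
  seg 5: down by d7 = 37/5 → (-28, 3962/75)
  seg 6: left by d12 = 2/25 → (-702/25, 3962/75)
  seg 7: up by d1 = 2/5 → (-702/25, 3992/75)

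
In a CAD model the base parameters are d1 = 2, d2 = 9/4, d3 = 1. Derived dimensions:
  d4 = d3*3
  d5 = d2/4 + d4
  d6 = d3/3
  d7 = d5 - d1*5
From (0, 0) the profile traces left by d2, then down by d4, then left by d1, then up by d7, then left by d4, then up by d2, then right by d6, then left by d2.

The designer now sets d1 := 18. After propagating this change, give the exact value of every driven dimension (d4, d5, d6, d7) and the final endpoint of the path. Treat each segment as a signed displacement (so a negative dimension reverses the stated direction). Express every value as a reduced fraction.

d4 = 3
d5 = 57/16
d6 = 1/3
d7 = -1383/16
endpoint = (-151/6, -1395/16)

Apply edit: d1 := 18
  d4 = d3*3 = 3
  d5 = d2/4 + d4 = 57/16
  d6 = d3/3 = 1/3
  d7 = d5 - d1*5 = -1383/16
Walk from origin (0, 0):
  seg 1: left by d2 = 9/4 → (-9/4, 0)
  seg 2: down by d4 = 3 → (-9/4, -3)
  seg 3: left by d1 = 18 → (-81/4, -3)
  seg 4: up by d7 = -1383/16 → (-81/4, -1431/16)
  seg 5: left by d4 = 3 → (-93/4, -1431/16)
  seg 6: up by d2 = 9/4 → (-93/4, -1395/16)
  seg 7: right by d6 = 1/3 → (-275/12, -1395/16)
  seg 8: left by d2 = 9/4 → (-151/6, -1395/16)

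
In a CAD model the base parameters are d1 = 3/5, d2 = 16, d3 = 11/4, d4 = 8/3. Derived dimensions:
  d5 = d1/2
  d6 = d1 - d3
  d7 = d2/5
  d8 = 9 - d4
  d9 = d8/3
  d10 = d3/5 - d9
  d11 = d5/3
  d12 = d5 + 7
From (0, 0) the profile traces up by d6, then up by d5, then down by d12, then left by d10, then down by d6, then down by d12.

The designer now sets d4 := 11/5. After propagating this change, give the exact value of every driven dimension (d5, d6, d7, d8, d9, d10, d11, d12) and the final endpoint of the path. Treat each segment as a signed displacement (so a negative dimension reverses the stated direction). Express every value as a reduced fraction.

d5 = 3/10
d6 = -43/20
d7 = 16/5
d8 = 34/5
d9 = 34/15
d10 = -103/60
d11 = 1/10
d12 = 73/10
endpoint = (103/60, -143/10)

Apply edit: d4 := 11/5
  d5 = d1/2 = 3/10
  d6 = d1 - d3 = -43/20
  d7 = d2/5 = 16/5
  d8 = 9 - d4 = 34/5
  d9 = d8/3 = 34/15
  d10 = d3/5 - d9 = -103/60
  d11 = d5/3 = 1/10
  d12 = d5 + 7 = 73/10
Walk from origin (0, 0):
  seg 1: up by d6 = -43/20 → (0, -43/20)
  seg 2: up by d5 = 3/10 → (0, -37/20)
  seg 3: down by d12 = 73/10 → (0, -183/20)
  seg 4: left by d10 = -103/60 → (103/60, -183/20)
  seg 5: down by d6 = -43/20 → (103/60, -7)
  seg 6: down by d12 = 73/10 → (103/60, -143/10)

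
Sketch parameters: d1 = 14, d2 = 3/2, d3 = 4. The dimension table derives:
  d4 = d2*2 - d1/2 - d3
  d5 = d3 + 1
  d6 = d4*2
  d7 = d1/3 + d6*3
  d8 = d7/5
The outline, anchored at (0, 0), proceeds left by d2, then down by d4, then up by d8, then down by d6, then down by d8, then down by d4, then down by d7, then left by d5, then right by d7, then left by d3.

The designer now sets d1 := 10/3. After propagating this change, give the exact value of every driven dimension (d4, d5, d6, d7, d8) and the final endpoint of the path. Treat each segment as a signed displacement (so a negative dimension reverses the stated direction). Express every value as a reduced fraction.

d4 = -8/3
d5 = 5
d6 = -16/3
d7 = -134/9
d8 = -134/45
endpoint = (-457/18, 230/9)

Apply edit: d1 := 10/3
  d4 = d2*2 - d1/2 - d3 = -8/3
  d5 = d3 + 1 = 5
  d6 = d4*2 = -16/3
  d7 = d1/3 + d6*3 = -134/9
  d8 = d7/5 = -134/45
Walk from origin (0, 0):
  seg 1: left by d2 = 3/2 → (-3/2, 0)
  seg 2: down by d4 = -8/3 → (-3/2, 8/3)
  seg 3: up by d8 = -134/45 → (-3/2, -14/45)
  seg 4: down by d6 = -16/3 → (-3/2, 226/45)
  seg 5: down by d8 = -134/45 → (-3/2, 8)
  seg 6: down by d4 = -8/3 → (-3/2, 32/3)
  seg 7: down by d7 = -134/9 → (-3/2, 230/9)
  seg 8: left by d5 = 5 → (-13/2, 230/9)
  seg 9: right by d7 = -134/9 → (-385/18, 230/9)
  seg 10: left by d3 = 4 → (-457/18, 230/9)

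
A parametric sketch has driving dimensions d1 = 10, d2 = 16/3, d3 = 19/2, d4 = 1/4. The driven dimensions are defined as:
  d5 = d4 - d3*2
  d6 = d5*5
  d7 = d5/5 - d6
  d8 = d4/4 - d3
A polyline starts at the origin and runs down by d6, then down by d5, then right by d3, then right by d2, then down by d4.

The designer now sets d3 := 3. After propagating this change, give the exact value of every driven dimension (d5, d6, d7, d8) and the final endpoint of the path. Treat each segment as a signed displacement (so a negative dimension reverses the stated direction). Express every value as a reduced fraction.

Apply edit: d3 := 3
  d5 = d4 - d3*2 = -23/4
  d6 = d5*5 = -115/4
  d7 = d5/5 - d6 = 138/5
  d8 = d4/4 - d3 = -47/16
Walk from origin (0, 0):
  seg 1: down by d6 = -115/4 → (0, 115/4)
  seg 2: down by d5 = -23/4 → (0, 69/2)
  seg 3: right by d3 = 3 → (3, 69/2)
  seg 4: right by d2 = 16/3 → (25/3, 69/2)
  seg 5: down by d4 = 1/4 → (25/3, 137/4)

d5 = -23/4
d6 = -115/4
d7 = 138/5
d8 = -47/16
endpoint = (25/3, 137/4)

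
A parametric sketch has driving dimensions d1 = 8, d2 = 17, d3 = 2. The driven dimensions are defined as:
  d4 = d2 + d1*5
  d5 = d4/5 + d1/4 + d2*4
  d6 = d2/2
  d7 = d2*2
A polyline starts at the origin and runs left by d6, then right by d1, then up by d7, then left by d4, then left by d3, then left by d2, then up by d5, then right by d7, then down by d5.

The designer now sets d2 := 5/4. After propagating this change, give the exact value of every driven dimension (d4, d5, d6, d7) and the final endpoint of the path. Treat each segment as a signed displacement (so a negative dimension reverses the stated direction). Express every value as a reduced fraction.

Apply edit: d2 := 5/4
  d4 = d2 + d1*5 = 165/4
  d5 = d4/5 + d1/4 + d2*4 = 61/4
  d6 = d2/2 = 5/8
  d7 = d2*2 = 5/2
Walk from origin (0, 0):
  seg 1: left by d6 = 5/8 → (-5/8, 0)
  seg 2: right by d1 = 8 → (59/8, 0)
  seg 3: up by d7 = 5/2 → (59/8, 5/2)
  seg 4: left by d4 = 165/4 → (-271/8, 5/2)
  seg 5: left by d3 = 2 → (-287/8, 5/2)
  seg 6: left by d2 = 5/4 → (-297/8, 5/2)
  seg 7: up by d5 = 61/4 → (-297/8, 71/4)
  seg 8: right by d7 = 5/2 → (-277/8, 71/4)
  seg 9: down by d5 = 61/4 → (-277/8, 5/2)

d4 = 165/4
d5 = 61/4
d6 = 5/8
d7 = 5/2
endpoint = (-277/8, 5/2)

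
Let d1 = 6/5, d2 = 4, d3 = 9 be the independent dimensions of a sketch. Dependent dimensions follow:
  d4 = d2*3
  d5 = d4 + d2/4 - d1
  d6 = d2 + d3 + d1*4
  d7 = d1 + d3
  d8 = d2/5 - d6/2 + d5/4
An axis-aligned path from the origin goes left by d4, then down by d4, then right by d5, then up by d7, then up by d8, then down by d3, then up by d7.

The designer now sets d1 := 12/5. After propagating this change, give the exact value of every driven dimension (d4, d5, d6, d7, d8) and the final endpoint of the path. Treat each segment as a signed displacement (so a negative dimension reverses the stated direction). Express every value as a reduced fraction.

Apply edit: d1 := 12/5
  d4 = d2*3 = 12
  d5 = d4 + d2/4 - d1 = 53/5
  d6 = d2 + d3 + d1*4 = 113/5
  d7 = d1 + d3 = 57/5
  d8 = d2/5 - d6/2 + d5/4 = -157/20
Walk from origin (0, 0):
  seg 1: left by d4 = 12 → (-12, 0)
  seg 2: down by d4 = 12 → (-12, -12)
  seg 3: right by d5 = 53/5 → (-7/5, -12)
  seg 4: up by d7 = 57/5 → (-7/5, -3/5)
  seg 5: up by d8 = -157/20 → (-7/5, -169/20)
  seg 6: down by d3 = 9 → (-7/5, -349/20)
  seg 7: up by d7 = 57/5 → (-7/5, -121/20)

d4 = 12
d5 = 53/5
d6 = 113/5
d7 = 57/5
d8 = -157/20
endpoint = (-7/5, -121/20)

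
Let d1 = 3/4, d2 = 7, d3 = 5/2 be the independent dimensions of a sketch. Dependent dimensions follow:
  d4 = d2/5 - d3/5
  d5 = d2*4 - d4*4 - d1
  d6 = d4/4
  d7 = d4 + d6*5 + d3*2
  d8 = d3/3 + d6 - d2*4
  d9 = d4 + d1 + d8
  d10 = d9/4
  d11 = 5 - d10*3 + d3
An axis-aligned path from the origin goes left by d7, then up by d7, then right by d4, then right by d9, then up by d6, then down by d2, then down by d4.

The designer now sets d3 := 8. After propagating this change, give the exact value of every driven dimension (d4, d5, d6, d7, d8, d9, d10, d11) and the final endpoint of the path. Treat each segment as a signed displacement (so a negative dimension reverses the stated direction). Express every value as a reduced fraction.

Apply edit: d3 := 8
  d4 = d2/5 - d3/5 = -1/5
  d5 = d2*4 - d4*4 - d1 = 561/20
  d6 = d4/4 = -1/20
  d7 = d4 + d6*5 + d3*2 = 311/20
  d8 = d3/3 + d6 - d2*4 = -1523/60
  d9 = d4 + d1 + d8 = -149/6
  d10 = d9/4 = -149/24
  d11 = 5 - d10*3 + d3 = 253/8
Walk from origin (0, 0):
  seg 1: left by d7 = 311/20 → (-311/20, 0)
  seg 2: up by d7 = 311/20 → (-311/20, 311/20)
  seg 3: right by d4 = -1/5 → (-63/4, 311/20)
  seg 4: right by d9 = -149/6 → (-487/12, 311/20)
  seg 5: up by d6 = -1/20 → (-487/12, 31/2)
  seg 6: down by d2 = 7 → (-487/12, 17/2)
  seg 7: down by d4 = -1/5 → (-487/12, 87/10)

d4 = -1/5
d5 = 561/20
d6 = -1/20
d7 = 311/20
d8 = -1523/60
d9 = -149/6
d10 = -149/24
d11 = 253/8
endpoint = (-487/12, 87/10)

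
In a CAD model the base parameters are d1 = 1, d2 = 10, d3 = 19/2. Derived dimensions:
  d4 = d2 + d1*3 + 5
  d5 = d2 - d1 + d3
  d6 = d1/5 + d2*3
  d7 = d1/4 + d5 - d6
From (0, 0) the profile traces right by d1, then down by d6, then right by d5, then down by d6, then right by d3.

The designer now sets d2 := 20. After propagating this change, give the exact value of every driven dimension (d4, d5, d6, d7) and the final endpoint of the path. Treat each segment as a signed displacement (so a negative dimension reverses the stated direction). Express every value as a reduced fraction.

d4 = 28
d5 = 57/2
d6 = 301/5
d7 = -629/20
endpoint = (39, -602/5)

Apply edit: d2 := 20
  d4 = d2 + d1*3 + 5 = 28
  d5 = d2 - d1 + d3 = 57/2
  d6 = d1/5 + d2*3 = 301/5
  d7 = d1/4 + d5 - d6 = -629/20
Walk from origin (0, 0):
  seg 1: right by d1 = 1 → (1, 0)
  seg 2: down by d6 = 301/5 → (1, -301/5)
  seg 3: right by d5 = 57/2 → (59/2, -301/5)
  seg 4: down by d6 = 301/5 → (59/2, -602/5)
  seg 5: right by d3 = 19/2 → (39, -602/5)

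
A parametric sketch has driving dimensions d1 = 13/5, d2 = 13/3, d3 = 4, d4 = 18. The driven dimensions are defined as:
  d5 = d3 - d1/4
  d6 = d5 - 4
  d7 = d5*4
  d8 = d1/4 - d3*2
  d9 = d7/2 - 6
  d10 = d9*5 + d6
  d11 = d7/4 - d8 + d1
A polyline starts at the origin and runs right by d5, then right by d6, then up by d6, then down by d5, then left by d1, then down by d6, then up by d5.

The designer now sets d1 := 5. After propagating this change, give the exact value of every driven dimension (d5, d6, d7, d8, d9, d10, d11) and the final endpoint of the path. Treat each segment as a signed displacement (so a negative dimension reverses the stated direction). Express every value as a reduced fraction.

Apply edit: d1 := 5
  d5 = d3 - d1/4 = 11/4
  d6 = d5 - 4 = -5/4
  d7 = d5*4 = 11
  d8 = d1/4 - d3*2 = -27/4
  d9 = d7/2 - 6 = -1/2
  d10 = d9*5 + d6 = -15/4
  d11 = d7/4 - d8 + d1 = 29/2
Walk from origin (0, 0):
  seg 1: right by d5 = 11/4 → (11/4, 0)
  seg 2: right by d6 = -5/4 → (3/2, 0)
  seg 3: up by d6 = -5/4 → (3/2, -5/4)
  seg 4: down by d5 = 11/4 → (3/2, -4)
  seg 5: left by d1 = 5 → (-7/2, -4)
  seg 6: down by d6 = -5/4 → (-7/2, -11/4)
  seg 7: up by d5 = 11/4 → (-7/2, 0)

d5 = 11/4
d6 = -5/4
d7 = 11
d8 = -27/4
d9 = -1/2
d10 = -15/4
d11 = 29/2
endpoint = (-7/2, 0)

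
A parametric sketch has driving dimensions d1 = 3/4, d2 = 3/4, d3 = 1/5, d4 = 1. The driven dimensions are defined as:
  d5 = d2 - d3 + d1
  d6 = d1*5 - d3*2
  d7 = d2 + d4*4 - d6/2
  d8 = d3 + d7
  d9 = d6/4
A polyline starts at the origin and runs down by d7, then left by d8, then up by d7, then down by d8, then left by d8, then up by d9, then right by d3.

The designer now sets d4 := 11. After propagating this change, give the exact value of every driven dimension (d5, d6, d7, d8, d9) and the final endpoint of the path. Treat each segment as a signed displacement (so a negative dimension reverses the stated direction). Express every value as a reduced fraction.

Apply edit: d4 := 11
  d5 = d2 - d3 + d1 = 13/10
  d6 = d1*5 - d3*2 = 67/20
  d7 = d2 + d4*4 - d6/2 = 1723/40
  d8 = d3 + d7 = 1731/40
  d9 = d6/4 = 67/80
Walk from origin (0, 0):
  seg 1: down by d7 = 1723/40 → (0, -1723/40)
  seg 2: left by d8 = 1731/40 → (-1731/40, -1723/40)
  seg 3: up by d7 = 1723/40 → (-1731/40, 0)
  seg 4: down by d8 = 1731/40 → (-1731/40, -1731/40)
  seg 5: left by d8 = 1731/40 → (-1731/20, -1731/40)
  seg 6: up by d9 = 67/80 → (-1731/20, -679/16)
  seg 7: right by d3 = 1/5 → (-1727/20, -679/16)

d5 = 13/10
d6 = 67/20
d7 = 1723/40
d8 = 1731/40
d9 = 67/80
endpoint = (-1727/20, -679/16)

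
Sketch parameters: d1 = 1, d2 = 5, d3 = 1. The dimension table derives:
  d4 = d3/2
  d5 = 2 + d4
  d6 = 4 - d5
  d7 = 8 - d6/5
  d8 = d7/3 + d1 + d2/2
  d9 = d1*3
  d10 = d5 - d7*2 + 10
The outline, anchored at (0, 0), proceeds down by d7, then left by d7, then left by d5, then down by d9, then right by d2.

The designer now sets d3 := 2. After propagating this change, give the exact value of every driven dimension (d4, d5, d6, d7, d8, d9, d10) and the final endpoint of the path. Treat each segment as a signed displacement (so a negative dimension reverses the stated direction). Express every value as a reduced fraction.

Apply edit: d3 := 2
  d4 = d3/2 = 1
  d5 = 2 + d4 = 3
  d6 = 4 - d5 = 1
  d7 = 8 - d6/5 = 39/5
  d8 = d7/3 + d1 + d2/2 = 61/10
  d9 = d1*3 = 3
  d10 = d5 - d7*2 + 10 = -13/5
Walk from origin (0, 0):
  seg 1: down by d7 = 39/5 → (0, -39/5)
  seg 2: left by d7 = 39/5 → (-39/5, -39/5)
  seg 3: left by d5 = 3 → (-54/5, -39/5)
  seg 4: down by d9 = 3 → (-54/5, -54/5)
  seg 5: right by d2 = 5 → (-29/5, -54/5)

d4 = 1
d5 = 3
d6 = 1
d7 = 39/5
d8 = 61/10
d9 = 3
d10 = -13/5
endpoint = (-29/5, -54/5)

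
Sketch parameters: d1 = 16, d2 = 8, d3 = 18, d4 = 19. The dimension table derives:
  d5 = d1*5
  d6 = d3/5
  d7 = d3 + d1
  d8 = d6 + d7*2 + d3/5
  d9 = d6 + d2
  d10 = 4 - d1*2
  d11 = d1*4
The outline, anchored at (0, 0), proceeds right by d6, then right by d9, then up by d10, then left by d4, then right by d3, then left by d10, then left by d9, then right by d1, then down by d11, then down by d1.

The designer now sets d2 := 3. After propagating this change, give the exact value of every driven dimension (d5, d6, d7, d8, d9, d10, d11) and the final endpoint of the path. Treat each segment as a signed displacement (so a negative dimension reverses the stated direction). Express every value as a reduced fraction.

Apply edit: d2 := 3
  d5 = d1*5 = 80
  d6 = d3/5 = 18/5
  d7 = d3 + d1 = 34
  d8 = d6 + d7*2 + d3/5 = 376/5
  d9 = d6 + d2 = 33/5
  d10 = 4 - d1*2 = -28
  d11 = d1*4 = 64
Walk from origin (0, 0):
  seg 1: right by d6 = 18/5 → (18/5, 0)
  seg 2: right by d9 = 33/5 → (51/5, 0)
  seg 3: up by d10 = -28 → (51/5, -28)
  seg 4: left by d4 = 19 → (-44/5, -28)
  seg 5: right by d3 = 18 → (46/5, -28)
  seg 6: left by d10 = -28 → (186/5, -28)
  seg 7: left by d9 = 33/5 → (153/5, -28)
  seg 8: right by d1 = 16 → (233/5, -28)
  seg 9: down by d11 = 64 → (233/5, -92)
  seg 10: down by d1 = 16 → (233/5, -108)

d5 = 80
d6 = 18/5
d7 = 34
d8 = 376/5
d9 = 33/5
d10 = -28
d11 = 64
endpoint = (233/5, -108)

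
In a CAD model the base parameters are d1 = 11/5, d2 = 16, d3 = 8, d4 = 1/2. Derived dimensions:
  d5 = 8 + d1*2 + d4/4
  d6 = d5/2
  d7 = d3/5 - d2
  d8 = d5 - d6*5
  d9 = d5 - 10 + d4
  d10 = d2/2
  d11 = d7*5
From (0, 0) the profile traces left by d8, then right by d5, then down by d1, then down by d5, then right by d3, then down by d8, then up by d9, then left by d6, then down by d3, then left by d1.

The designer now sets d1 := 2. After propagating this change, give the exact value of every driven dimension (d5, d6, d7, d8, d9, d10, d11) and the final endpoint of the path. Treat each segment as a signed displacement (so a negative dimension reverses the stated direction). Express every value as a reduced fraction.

d5 = 97/8
d6 = 97/16
d7 = -72/5
d8 = -291/16
d9 = 21/8
d10 = 8
d11 = -72
endpoint = (121/4, -21/16)

Apply edit: d1 := 2
  d5 = 8 + d1*2 + d4/4 = 97/8
  d6 = d5/2 = 97/16
  d7 = d3/5 - d2 = -72/5
  d8 = d5 - d6*5 = -291/16
  d9 = d5 - 10 + d4 = 21/8
  d10 = d2/2 = 8
  d11 = d7*5 = -72
Walk from origin (0, 0):
  seg 1: left by d8 = -291/16 → (291/16, 0)
  seg 2: right by d5 = 97/8 → (485/16, 0)
  seg 3: down by d1 = 2 → (485/16, -2)
  seg 4: down by d5 = 97/8 → (485/16, -113/8)
  seg 5: right by d3 = 8 → (613/16, -113/8)
  seg 6: down by d8 = -291/16 → (613/16, 65/16)
  seg 7: up by d9 = 21/8 → (613/16, 107/16)
  seg 8: left by d6 = 97/16 → (129/4, 107/16)
  seg 9: down by d3 = 8 → (129/4, -21/16)
  seg 10: left by d1 = 2 → (121/4, -21/16)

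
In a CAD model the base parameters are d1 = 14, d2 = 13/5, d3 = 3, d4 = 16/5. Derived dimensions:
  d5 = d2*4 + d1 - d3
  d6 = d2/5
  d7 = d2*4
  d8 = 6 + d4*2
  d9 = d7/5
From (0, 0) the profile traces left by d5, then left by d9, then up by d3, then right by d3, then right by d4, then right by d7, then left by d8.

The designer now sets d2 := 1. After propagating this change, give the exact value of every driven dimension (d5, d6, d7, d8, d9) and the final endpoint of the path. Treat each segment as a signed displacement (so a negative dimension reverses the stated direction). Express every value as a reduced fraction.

Apply edit: d2 := 1
  d5 = d2*4 + d1 - d3 = 15
  d6 = d2/5 = 1/5
  d7 = d2*4 = 4
  d8 = 6 + d4*2 = 62/5
  d9 = d7/5 = 4/5
Walk from origin (0, 0):
  seg 1: left by d5 = 15 → (-15, 0)
  seg 2: left by d9 = 4/5 → (-79/5, 0)
  seg 3: up by d3 = 3 → (-79/5, 3)
  seg 4: right by d3 = 3 → (-64/5, 3)
  seg 5: right by d4 = 16/5 → (-48/5, 3)
  seg 6: right by d7 = 4 → (-28/5, 3)
  seg 7: left by d8 = 62/5 → (-18, 3)

d5 = 15
d6 = 1/5
d7 = 4
d8 = 62/5
d9 = 4/5
endpoint = (-18, 3)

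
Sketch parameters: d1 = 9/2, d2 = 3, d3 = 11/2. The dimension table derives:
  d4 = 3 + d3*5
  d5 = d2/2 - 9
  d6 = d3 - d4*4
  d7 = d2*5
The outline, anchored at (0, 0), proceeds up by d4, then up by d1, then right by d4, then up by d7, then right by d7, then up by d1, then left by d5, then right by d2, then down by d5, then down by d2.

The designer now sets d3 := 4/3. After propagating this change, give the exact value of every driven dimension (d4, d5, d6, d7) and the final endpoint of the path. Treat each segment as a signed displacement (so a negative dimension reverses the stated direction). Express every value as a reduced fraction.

Apply edit: d3 := 4/3
  d4 = 3 + d3*5 = 29/3
  d5 = d2/2 - 9 = -15/2
  d6 = d3 - d4*4 = -112/3
  d7 = d2*5 = 15
Walk from origin (0, 0):
  seg 1: up by d4 = 29/3 → (0, 29/3)
  seg 2: up by d1 = 9/2 → (0, 85/6)
  seg 3: right by d4 = 29/3 → (29/3, 85/6)
  seg 4: up by d7 = 15 → (29/3, 175/6)
  seg 5: right by d7 = 15 → (74/3, 175/6)
  seg 6: up by d1 = 9/2 → (74/3, 101/3)
  seg 7: left by d5 = -15/2 → (193/6, 101/3)
  seg 8: right by d2 = 3 → (211/6, 101/3)
  seg 9: down by d5 = -15/2 → (211/6, 247/6)
  seg 10: down by d2 = 3 → (211/6, 229/6)

d4 = 29/3
d5 = -15/2
d6 = -112/3
d7 = 15
endpoint = (211/6, 229/6)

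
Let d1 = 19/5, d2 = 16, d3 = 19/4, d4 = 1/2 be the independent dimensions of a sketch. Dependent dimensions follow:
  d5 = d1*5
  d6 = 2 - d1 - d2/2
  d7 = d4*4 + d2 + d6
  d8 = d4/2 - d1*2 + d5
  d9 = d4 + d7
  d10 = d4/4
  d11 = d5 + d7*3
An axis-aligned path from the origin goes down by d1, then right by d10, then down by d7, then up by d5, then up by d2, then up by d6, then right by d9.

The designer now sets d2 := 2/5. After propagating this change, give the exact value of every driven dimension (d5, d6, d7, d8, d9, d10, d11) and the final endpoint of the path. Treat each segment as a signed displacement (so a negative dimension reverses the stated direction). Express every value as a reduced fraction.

d5 = 19
d6 = -2
d7 = 2/5
d8 = 233/20
d9 = 9/10
d10 = 1/8
d11 = 101/5
endpoint = (41/40, 66/5)

Apply edit: d2 := 2/5
  d5 = d1*5 = 19
  d6 = 2 - d1 - d2/2 = -2
  d7 = d4*4 + d2 + d6 = 2/5
  d8 = d4/2 - d1*2 + d5 = 233/20
  d9 = d4 + d7 = 9/10
  d10 = d4/4 = 1/8
  d11 = d5 + d7*3 = 101/5
Walk from origin (0, 0):
  seg 1: down by d1 = 19/5 → (0, -19/5)
  seg 2: right by d10 = 1/8 → (1/8, -19/5)
  seg 3: down by d7 = 2/5 → (1/8, -21/5)
  seg 4: up by d5 = 19 → (1/8, 74/5)
  seg 5: up by d2 = 2/5 → (1/8, 76/5)
  seg 6: up by d6 = -2 → (1/8, 66/5)
  seg 7: right by d9 = 9/10 → (41/40, 66/5)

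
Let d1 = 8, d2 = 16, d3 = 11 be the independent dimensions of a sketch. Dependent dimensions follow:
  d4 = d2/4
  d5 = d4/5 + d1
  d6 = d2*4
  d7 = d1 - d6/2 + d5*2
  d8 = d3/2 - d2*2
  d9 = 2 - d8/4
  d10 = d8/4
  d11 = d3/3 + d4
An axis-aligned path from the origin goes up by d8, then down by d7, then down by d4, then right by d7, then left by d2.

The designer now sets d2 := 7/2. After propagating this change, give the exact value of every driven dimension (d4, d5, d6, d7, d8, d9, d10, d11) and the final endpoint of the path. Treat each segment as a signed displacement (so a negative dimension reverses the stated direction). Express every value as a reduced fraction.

d4 = 7/8
d5 = 327/40
d6 = 14
d7 = 347/20
d8 = -3/2
d9 = 19/8
d10 = -3/8
d11 = 109/24
endpoint = (277/20, -789/40)

Apply edit: d2 := 7/2
  d4 = d2/4 = 7/8
  d5 = d4/5 + d1 = 327/40
  d6 = d2*4 = 14
  d7 = d1 - d6/2 + d5*2 = 347/20
  d8 = d3/2 - d2*2 = -3/2
  d9 = 2 - d8/4 = 19/8
  d10 = d8/4 = -3/8
  d11 = d3/3 + d4 = 109/24
Walk from origin (0, 0):
  seg 1: up by d8 = -3/2 → (0, -3/2)
  seg 2: down by d7 = 347/20 → (0, -377/20)
  seg 3: down by d4 = 7/8 → (0, -789/40)
  seg 4: right by d7 = 347/20 → (347/20, -789/40)
  seg 5: left by d2 = 7/2 → (277/20, -789/40)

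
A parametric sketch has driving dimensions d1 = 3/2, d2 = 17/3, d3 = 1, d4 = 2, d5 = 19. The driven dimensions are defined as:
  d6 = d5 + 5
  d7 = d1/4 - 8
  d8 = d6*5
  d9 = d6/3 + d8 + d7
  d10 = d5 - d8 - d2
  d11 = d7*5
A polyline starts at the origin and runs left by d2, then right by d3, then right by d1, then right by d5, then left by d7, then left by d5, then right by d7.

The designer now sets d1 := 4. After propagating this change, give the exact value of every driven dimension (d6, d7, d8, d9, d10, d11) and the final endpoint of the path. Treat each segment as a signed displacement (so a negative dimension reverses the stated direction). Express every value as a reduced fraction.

d6 = 24
d7 = -7
d8 = 120
d9 = 121
d10 = -320/3
d11 = -35
endpoint = (-2/3, 0)

Apply edit: d1 := 4
  d6 = d5 + 5 = 24
  d7 = d1/4 - 8 = -7
  d8 = d6*5 = 120
  d9 = d6/3 + d8 + d7 = 121
  d10 = d5 - d8 - d2 = -320/3
  d11 = d7*5 = -35
Walk from origin (0, 0):
  seg 1: left by d2 = 17/3 → (-17/3, 0)
  seg 2: right by d3 = 1 → (-14/3, 0)
  seg 3: right by d1 = 4 → (-2/3, 0)
  seg 4: right by d5 = 19 → (55/3, 0)
  seg 5: left by d7 = -7 → (76/3, 0)
  seg 6: left by d5 = 19 → (19/3, 0)
  seg 7: right by d7 = -7 → (-2/3, 0)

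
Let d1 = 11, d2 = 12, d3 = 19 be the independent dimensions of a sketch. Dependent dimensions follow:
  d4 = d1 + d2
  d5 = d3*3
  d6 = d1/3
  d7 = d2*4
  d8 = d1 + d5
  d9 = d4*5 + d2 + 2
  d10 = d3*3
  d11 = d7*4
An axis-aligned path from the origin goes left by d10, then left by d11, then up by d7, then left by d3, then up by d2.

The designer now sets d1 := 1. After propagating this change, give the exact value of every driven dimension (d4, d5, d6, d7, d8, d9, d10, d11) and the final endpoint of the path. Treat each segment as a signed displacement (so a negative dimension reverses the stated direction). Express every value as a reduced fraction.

d4 = 13
d5 = 57
d6 = 1/3
d7 = 48
d8 = 58
d9 = 79
d10 = 57
d11 = 192
endpoint = (-268, 60)

Apply edit: d1 := 1
  d4 = d1 + d2 = 13
  d5 = d3*3 = 57
  d6 = d1/3 = 1/3
  d7 = d2*4 = 48
  d8 = d1 + d5 = 58
  d9 = d4*5 + d2 + 2 = 79
  d10 = d3*3 = 57
  d11 = d7*4 = 192
Walk from origin (0, 0):
  seg 1: left by d10 = 57 → (-57, 0)
  seg 2: left by d11 = 192 → (-249, 0)
  seg 3: up by d7 = 48 → (-249, 48)
  seg 4: left by d3 = 19 → (-268, 48)
  seg 5: up by d2 = 12 → (-268, 60)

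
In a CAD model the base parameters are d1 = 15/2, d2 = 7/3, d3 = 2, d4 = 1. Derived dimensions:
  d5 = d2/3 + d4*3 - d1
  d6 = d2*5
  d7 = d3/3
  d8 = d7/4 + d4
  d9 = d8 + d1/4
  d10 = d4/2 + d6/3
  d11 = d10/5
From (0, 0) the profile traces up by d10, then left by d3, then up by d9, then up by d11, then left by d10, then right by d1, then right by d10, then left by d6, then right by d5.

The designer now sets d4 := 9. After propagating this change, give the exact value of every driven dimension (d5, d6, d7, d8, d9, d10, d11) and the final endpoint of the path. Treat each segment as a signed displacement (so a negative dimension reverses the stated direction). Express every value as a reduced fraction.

Apply edit: d4 := 9
  d5 = d2/3 + d4*3 - d1 = 365/18
  d6 = d2*5 = 35/3
  d7 = d3/3 = 2/3
  d8 = d7/4 + d4 = 55/6
  d9 = d8 + d1/4 = 265/24
  d10 = d4/2 + d6/3 = 151/18
  d11 = d10/5 = 151/90
Walk from origin (0, 0):
  seg 1: up by d10 = 151/18 → (0, 151/18)
  seg 2: left by d3 = 2 → (-2, 151/18)
  seg 3: up by d9 = 265/24 → (-2, 1399/72)
  seg 4: up by d11 = 151/90 → (-2, 2533/120)
  seg 5: left by d10 = 151/18 → (-187/18, 2533/120)
  seg 6: right by d1 = 15/2 → (-26/9, 2533/120)
  seg 7: right by d10 = 151/18 → (11/2, 2533/120)
  seg 8: left by d6 = 35/3 → (-37/6, 2533/120)
  seg 9: right by d5 = 365/18 → (127/9, 2533/120)

d5 = 365/18
d6 = 35/3
d7 = 2/3
d8 = 55/6
d9 = 265/24
d10 = 151/18
d11 = 151/90
endpoint = (127/9, 2533/120)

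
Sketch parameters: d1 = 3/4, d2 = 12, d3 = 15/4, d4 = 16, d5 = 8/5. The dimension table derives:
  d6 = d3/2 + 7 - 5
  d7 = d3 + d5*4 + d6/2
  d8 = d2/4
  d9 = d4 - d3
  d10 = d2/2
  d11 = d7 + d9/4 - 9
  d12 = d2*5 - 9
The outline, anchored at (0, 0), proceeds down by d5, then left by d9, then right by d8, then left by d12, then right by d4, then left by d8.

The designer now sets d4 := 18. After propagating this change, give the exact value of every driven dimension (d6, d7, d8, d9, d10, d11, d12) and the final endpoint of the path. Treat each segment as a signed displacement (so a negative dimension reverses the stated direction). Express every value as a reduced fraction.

d6 = 31/8
d7 = 967/80
d8 = 3
d9 = 57/4
d10 = 6
d11 = 133/20
d12 = 51
endpoint = (-189/4, -8/5)

Apply edit: d4 := 18
  d6 = d3/2 + 7 - 5 = 31/8
  d7 = d3 + d5*4 + d6/2 = 967/80
  d8 = d2/4 = 3
  d9 = d4 - d3 = 57/4
  d10 = d2/2 = 6
  d11 = d7 + d9/4 - 9 = 133/20
  d12 = d2*5 - 9 = 51
Walk from origin (0, 0):
  seg 1: down by d5 = 8/5 → (0, -8/5)
  seg 2: left by d9 = 57/4 → (-57/4, -8/5)
  seg 3: right by d8 = 3 → (-45/4, -8/5)
  seg 4: left by d12 = 51 → (-249/4, -8/5)
  seg 5: right by d4 = 18 → (-177/4, -8/5)
  seg 6: left by d8 = 3 → (-189/4, -8/5)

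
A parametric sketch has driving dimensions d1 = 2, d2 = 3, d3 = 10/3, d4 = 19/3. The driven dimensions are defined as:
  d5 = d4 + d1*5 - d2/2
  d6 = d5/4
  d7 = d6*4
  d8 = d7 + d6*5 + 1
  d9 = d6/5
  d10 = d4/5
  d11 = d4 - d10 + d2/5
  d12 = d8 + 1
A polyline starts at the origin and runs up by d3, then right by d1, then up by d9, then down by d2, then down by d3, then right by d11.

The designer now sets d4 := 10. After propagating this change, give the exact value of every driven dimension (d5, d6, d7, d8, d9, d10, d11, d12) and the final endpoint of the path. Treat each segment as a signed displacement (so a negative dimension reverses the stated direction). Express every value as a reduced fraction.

d5 = 37/2
d6 = 37/8
d7 = 37/2
d8 = 341/8
d9 = 37/40
d10 = 2
d11 = 43/5
d12 = 349/8
endpoint = (53/5, -83/40)

Apply edit: d4 := 10
  d5 = d4 + d1*5 - d2/2 = 37/2
  d6 = d5/4 = 37/8
  d7 = d6*4 = 37/2
  d8 = d7 + d6*5 + 1 = 341/8
  d9 = d6/5 = 37/40
  d10 = d4/5 = 2
  d11 = d4 - d10 + d2/5 = 43/5
  d12 = d8 + 1 = 349/8
Walk from origin (0, 0):
  seg 1: up by d3 = 10/3 → (0, 10/3)
  seg 2: right by d1 = 2 → (2, 10/3)
  seg 3: up by d9 = 37/40 → (2, 511/120)
  seg 4: down by d2 = 3 → (2, 151/120)
  seg 5: down by d3 = 10/3 → (2, -83/40)
  seg 6: right by d11 = 43/5 → (53/5, -83/40)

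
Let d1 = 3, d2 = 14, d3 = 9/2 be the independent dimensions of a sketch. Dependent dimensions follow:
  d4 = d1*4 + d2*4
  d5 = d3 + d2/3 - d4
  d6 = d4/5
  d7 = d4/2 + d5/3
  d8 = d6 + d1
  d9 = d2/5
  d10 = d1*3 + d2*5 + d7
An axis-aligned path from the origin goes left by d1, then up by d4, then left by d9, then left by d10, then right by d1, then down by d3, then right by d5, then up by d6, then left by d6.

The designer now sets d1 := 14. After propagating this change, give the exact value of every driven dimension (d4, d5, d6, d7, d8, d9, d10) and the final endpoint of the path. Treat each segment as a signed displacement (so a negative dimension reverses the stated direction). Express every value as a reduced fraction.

Apply edit: d1 := 14
  d4 = d1*4 + d2*4 = 112
  d5 = d3 + d2/3 - d4 = -617/6
  d6 = d4/5 = 112/5
  d7 = d4/2 + d5/3 = 391/18
  d8 = d6 + d1 = 182/5
  d9 = d2/5 = 14/5
  d10 = d1*3 + d2*5 + d7 = 2407/18
Walk from origin (0, 0):
  seg 1: left by d1 = 14 → (-14, 0)
  seg 2: up by d4 = 112 → (-14, 112)
  seg 3: left by d9 = 14/5 → (-84/5, 112)
  seg 4: left by d10 = 2407/18 → (-13547/90, 112)
  seg 5: right by d1 = 14 → (-12287/90, 112)
  seg 6: down by d3 = 9/2 → (-12287/90, 215/2)
  seg 7: right by d5 = -617/6 → (-10771/45, 215/2)
  seg 8: up by d6 = 112/5 → (-10771/45, 1299/10)
  seg 9: left by d6 = 112/5 → (-11779/45, 1299/10)

d4 = 112
d5 = -617/6
d6 = 112/5
d7 = 391/18
d8 = 182/5
d9 = 14/5
d10 = 2407/18
endpoint = (-11779/45, 1299/10)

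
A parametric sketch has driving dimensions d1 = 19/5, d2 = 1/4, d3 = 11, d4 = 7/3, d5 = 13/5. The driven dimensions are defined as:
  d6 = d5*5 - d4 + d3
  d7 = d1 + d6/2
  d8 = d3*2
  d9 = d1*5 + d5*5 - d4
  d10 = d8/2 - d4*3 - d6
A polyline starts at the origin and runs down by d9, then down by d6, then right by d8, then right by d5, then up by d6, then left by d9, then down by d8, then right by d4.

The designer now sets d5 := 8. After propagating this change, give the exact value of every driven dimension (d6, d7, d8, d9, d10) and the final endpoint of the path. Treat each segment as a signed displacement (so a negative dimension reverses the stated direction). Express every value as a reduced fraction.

d6 = 146/3
d7 = 422/15
d8 = 22
d9 = 170/3
d10 = -134/3
endpoint = (-73/3, -236/3)

Apply edit: d5 := 8
  d6 = d5*5 - d4 + d3 = 146/3
  d7 = d1 + d6/2 = 422/15
  d8 = d3*2 = 22
  d9 = d1*5 + d5*5 - d4 = 170/3
  d10 = d8/2 - d4*3 - d6 = -134/3
Walk from origin (0, 0):
  seg 1: down by d9 = 170/3 → (0, -170/3)
  seg 2: down by d6 = 146/3 → (0, -316/3)
  seg 3: right by d8 = 22 → (22, -316/3)
  seg 4: right by d5 = 8 → (30, -316/3)
  seg 5: up by d6 = 146/3 → (30, -170/3)
  seg 6: left by d9 = 170/3 → (-80/3, -170/3)
  seg 7: down by d8 = 22 → (-80/3, -236/3)
  seg 8: right by d4 = 7/3 → (-73/3, -236/3)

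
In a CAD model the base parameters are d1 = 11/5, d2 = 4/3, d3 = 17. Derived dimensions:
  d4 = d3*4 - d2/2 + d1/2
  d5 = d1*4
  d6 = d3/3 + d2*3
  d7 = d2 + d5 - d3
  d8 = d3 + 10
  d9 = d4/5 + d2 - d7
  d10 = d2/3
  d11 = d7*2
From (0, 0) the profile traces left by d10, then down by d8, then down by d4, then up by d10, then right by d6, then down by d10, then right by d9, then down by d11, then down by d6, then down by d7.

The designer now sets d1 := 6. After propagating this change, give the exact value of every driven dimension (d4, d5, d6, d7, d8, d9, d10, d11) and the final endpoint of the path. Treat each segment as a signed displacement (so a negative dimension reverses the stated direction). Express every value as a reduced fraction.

d4 = 211/3
d5 = 24
d6 = 29/3
d7 = 25/3
d8 = 27
d9 = 106/15
d10 = 4/9
d11 = 50/3
endpoint = (733/45, -132)

Apply edit: d1 := 6
  d4 = d3*4 - d2/2 + d1/2 = 211/3
  d5 = d1*4 = 24
  d6 = d3/3 + d2*3 = 29/3
  d7 = d2 + d5 - d3 = 25/3
  d8 = d3 + 10 = 27
  d9 = d4/5 + d2 - d7 = 106/15
  d10 = d2/3 = 4/9
  d11 = d7*2 = 50/3
Walk from origin (0, 0):
  seg 1: left by d10 = 4/9 → (-4/9, 0)
  seg 2: down by d8 = 27 → (-4/9, -27)
  seg 3: down by d4 = 211/3 → (-4/9, -292/3)
  seg 4: up by d10 = 4/9 → (-4/9, -872/9)
  seg 5: right by d6 = 29/3 → (83/9, -872/9)
  seg 6: down by d10 = 4/9 → (83/9, -292/3)
  seg 7: right by d9 = 106/15 → (733/45, -292/3)
  seg 8: down by d11 = 50/3 → (733/45, -114)
  seg 9: down by d6 = 29/3 → (733/45, -371/3)
  seg 10: down by d7 = 25/3 → (733/45, -132)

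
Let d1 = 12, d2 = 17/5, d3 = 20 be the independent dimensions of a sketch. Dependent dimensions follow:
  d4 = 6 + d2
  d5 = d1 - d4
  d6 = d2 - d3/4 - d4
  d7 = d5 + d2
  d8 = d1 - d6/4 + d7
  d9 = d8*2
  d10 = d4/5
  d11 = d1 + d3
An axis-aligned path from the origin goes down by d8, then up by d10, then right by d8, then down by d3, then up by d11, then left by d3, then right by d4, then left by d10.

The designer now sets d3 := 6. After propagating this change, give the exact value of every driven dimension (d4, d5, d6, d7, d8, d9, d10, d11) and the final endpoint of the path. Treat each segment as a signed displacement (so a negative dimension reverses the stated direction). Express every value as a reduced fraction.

d4 = 47/5
d5 = 13/5
d6 = -15/2
d7 = 6
d8 = 159/8
d9 = 159/4
d10 = 47/25
d11 = 18
endpoint = (4279/200, -1199/200)

Apply edit: d3 := 6
  d4 = 6 + d2 = 47/5
  d5 = d1 - d4 = 13/5
  d6 = d2 - d3/4 - d4 = -15/2
  d7 = d5 + d2 = 6
  d8 = d1 - d6/4 + d7 = 159/8
  d9 = d8*2 = 159/4
  d10 = d4/5 = 47/25
  d11 = d1 + d3 = 18
Walk from origin (0, 0):
  seg 1: down by d8 = 159/8 → (0, -159/8)
  seg 2: up by d10 = 47/25 → (0, -3599/200)
  seg 3: right by d8 = 159/8 → (159/8, -3599/200)
  seg 4: down by d3 = 6 → (159/8, -4799/200)
  seg 5: up by d11 = 18 → (159/8, -1199/200)
  seg 6: left by d3 = 6 → (111/8, -1199/200)
  seg 7: right by d4 = 47/5 → (931/40, -1199/200)
  seg 8: left by d10 = 47/25 → (4279/200, -1199/200)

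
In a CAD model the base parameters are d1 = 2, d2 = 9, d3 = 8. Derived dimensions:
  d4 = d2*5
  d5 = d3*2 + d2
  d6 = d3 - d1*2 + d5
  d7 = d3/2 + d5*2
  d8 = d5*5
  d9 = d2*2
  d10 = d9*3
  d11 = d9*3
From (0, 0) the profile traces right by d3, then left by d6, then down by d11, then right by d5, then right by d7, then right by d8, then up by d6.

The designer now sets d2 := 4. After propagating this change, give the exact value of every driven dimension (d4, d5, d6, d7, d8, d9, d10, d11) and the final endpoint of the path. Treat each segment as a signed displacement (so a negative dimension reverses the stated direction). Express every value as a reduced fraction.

d4 = 20
d5 = 20
d6 = 24
d7 = 44
d8 = 100
d9 = 8
d10 = 24
d11 = 24
endpoint = (148, 0)

Apply edit: d2 := 4
  d4 = d2*5 = 20
  d5 = d3*2 + d2 = 20
  d6 = d3 - d1*2 + d5 = 24
  d7 = d3/2 + d5*2 = 44
  d8 = d5*5 = 100
  d9 = d2*2 = 8
  d10 = d9*3 = 24
  d11 = d9*3 = 24
Walk from origin (0, 0):
  seg 1: right by d3 = 8 → (8, 0)
  seg 2: left by d6 = 24 → (-16, 0)
  seg 3: down by d11 = 24 → (-16, -24)
  seg 4: right by d5 = 20 → (4, -24)
  seg 5: right by d7 = 44 → (48, -24)
  seg 6: right by d8 = 100 → (148, -24)
  seg 7: up by d6 = 24 → (148, 0)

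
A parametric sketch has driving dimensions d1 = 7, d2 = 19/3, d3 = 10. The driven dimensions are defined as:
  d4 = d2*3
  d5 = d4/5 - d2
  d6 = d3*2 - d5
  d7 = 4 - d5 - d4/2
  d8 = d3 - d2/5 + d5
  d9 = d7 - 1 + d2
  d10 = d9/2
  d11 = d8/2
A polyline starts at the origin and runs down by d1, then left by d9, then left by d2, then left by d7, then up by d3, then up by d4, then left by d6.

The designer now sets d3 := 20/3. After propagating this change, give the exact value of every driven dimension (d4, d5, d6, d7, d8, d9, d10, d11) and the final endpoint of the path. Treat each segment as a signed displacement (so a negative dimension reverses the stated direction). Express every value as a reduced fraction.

Apply edit: d3 := 20/3
  d4 = d2*3 = 19
  d5 = d4/5 - d2 = -38/15
  d6 = d3*2 - d5 = 238/15
  d7 = 4 - d5 - d4/2 = -89/30
  d8 = d3 - d2/5 + d5 = 43/15
  d9 = d7 - 1 + d2 = 71/30
  d10 = d9/2 = 71/60
  d11 = d8/2 = 43/30
Walk from origin (0, 0):
  seg 1: down by d1 = 7 → (0, -7)
  seg 2: left by d9 = 71/30 → (-71/30, -7)
  seg 3: left by d2 = 19/3 → (-87/10, -7)
  seg 4: left by d7 = -89/30 → (-86/15, -7)
  seg 5: up by d3 = 20/3 → (-86/15, -1/3)
  seg 6: up by d4 = 19 → (-86/15, 56/3)
  seg 7: left by d6 = 238/15 → (-108/5, 56/3)

d4 = 19
d5 = -38/15
d6 = 238/15
d7 = -89/30
d8 = 43/15
d9 = 71/30
d10 = 71/60
d11 = 43/30
endpoint = (-108/5, 56/3)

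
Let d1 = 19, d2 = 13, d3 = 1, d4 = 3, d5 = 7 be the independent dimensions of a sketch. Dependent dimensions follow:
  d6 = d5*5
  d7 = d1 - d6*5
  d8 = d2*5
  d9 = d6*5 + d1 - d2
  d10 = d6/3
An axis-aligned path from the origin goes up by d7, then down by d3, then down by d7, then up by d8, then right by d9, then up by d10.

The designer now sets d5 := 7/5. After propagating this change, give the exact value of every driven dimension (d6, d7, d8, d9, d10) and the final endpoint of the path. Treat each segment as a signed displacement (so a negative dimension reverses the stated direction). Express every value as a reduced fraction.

d6 = 7
d7 = -16
d8 = 65
d9 = 41
d10 = 7/3
endpoint = (41, 199/3)

Apply edit: d5 := 7/5
  d6 = d5*5 = 7
  d7 = d1 - d6*5 = -16
  d8 = d2*5 = 65
  d9 = d6*5 + d1 - d2 = 41
  d10 = d6/3 = 7/3
Walk from origin (0, 0):
  seg 1: up by d7 = -16 → (0, -16)
  seg 2: down by d3 = 1 → (0, -17)
  seg 3: down by d7 = -16 → (0, -1)
  seg 4: up by d8 = 65 → (0, 64)
  seg 5: right by d9 = 41 → (41, 64)
  seg 6: up by d10 = 7/3 → (41, 199/3)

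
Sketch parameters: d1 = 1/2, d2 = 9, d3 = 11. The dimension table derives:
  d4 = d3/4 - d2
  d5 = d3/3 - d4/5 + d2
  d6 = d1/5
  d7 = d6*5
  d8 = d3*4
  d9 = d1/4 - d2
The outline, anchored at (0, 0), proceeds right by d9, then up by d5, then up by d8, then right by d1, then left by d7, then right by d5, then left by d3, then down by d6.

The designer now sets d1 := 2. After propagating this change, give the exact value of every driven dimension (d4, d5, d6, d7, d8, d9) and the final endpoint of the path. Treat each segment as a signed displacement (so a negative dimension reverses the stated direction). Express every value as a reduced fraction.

d4 = -25/4
d5 = 167/12
d6 = 2/5
d7 = 2
d8 = 44
d9 = -17/2
endpoint = (-67/12, 3451/60)

Apply edit: d1 := 2
  d4 = d3/4 - d2 = -25/4
  d5 = d3/3 - d4/5 + d2 = 167/12
  d6 = d1/5 = 2/5
  d7 = d6*5 = 2
  d8 = d3*4 = 44
  d9 = d1/4 - d2 = -17/2
Walk from origin (0, 0):
  seg 1: right by d9 = -17/2 → (-17/2, 0)
  seg 2: up by d5 = 167/12 → (-17/2, 167/12)
  seg 3: up by d8 = 44 → (-17/2, 695/12)
  seg 4: right by d1 = 2 → (-13/2, 695/12)
  seg 5: left by d7 = 2 → (-17/2, 695/12)
  seg 6: right by d5 = 167/12 → (65/12, 695/12)
  seg 7: left by d3 = 11 → (-67/12, 695/12)
  seg 8: down by d6 = 2/5 → (-67/12, 3451/60)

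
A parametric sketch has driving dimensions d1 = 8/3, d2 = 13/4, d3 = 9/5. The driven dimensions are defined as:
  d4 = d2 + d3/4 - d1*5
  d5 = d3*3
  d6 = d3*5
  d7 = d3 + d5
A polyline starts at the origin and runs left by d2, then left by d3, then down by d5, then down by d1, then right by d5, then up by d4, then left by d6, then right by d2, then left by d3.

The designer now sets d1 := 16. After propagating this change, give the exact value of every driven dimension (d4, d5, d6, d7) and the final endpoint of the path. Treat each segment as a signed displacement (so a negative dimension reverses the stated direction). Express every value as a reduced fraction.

Apply edit: d1 := 16
  d4 = d2 + d3/4 - d1*5 = -763/10
  d5 = d3*3 = 27/5
  d6 = d3*5 = 9
  d7 = d3 + d5 = 36/5
Walk from origin (0, 0):
  seg 1: left by d2 = 13/4 → (-13/4, 0)
  seg 2: left by d3 = 9/5 → (-101/20, 0)
  seg 3: down by d5 = 27/5 → (-101/20, -27/5)
  seg 4: down by d1 = 16 → (-101/20, -107/5)
  seg 5: right by d5 = 27/5 → (7/20, -107/5)
  seg 6: up by d4 = -763/10 → (7/20, -977/10)
  seg 7: left by d6 = 9 → (-173/20, -977/10)
  seg 8: right by d2 = 13/4 → (-27/5, -977/10)
  seg 9: left by d3 = 9/5 → (-36/5, -977/10)

d4 = -763/10
d5 = 27/5
d6 = 9
d7 = 36/5
endpoint = (-36/5, -977/10)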